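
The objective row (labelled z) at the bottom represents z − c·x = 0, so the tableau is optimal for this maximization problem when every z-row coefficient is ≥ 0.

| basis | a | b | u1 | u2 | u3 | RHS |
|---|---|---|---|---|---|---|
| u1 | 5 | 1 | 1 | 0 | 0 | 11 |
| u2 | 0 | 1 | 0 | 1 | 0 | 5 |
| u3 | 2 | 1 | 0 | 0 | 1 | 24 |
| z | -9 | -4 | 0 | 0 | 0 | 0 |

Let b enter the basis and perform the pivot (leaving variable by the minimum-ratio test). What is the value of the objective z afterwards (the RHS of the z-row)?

20

Ratio test on column b — row 1: 11/1 = 11; row 2: 5/1 = 5; row 3: 24/1 = 24. Minimum is 5 at row 2 (u2 leaves); pivot element 1.
Pivot on row 2; the z-row RHS becomes 0 − (-4)·5 = 20.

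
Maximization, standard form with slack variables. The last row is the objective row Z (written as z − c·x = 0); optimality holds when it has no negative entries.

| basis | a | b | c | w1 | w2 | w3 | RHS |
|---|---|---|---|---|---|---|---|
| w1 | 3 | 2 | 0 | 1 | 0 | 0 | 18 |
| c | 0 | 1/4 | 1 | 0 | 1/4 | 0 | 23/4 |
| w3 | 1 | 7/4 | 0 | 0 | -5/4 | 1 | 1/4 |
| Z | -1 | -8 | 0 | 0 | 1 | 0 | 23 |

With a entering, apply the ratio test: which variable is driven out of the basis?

w3

Column a entries and ratios — w1: 18/3 = 6; c: 0 ≤ 0, skip; w3: (1/4)/1 = 1/4.
Smallest ratio is 1/4 in the row of w3, so w3 leaves.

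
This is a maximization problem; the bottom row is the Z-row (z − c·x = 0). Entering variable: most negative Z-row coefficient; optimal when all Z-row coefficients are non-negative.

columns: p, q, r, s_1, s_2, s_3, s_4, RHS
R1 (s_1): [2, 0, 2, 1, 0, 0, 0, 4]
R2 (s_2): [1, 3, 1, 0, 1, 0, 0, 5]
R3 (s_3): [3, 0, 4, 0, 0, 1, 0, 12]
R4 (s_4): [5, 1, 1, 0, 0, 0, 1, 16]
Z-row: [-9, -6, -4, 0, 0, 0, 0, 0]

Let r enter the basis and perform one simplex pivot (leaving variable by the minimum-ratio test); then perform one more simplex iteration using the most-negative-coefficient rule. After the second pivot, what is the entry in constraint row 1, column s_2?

0

Ratio test on column r — row 1: 4/2 = 2; row 2: 5/1 = 5; row 3: 12/4 = 3; row 4: 16/1 = 16. Minimum is 2 at row 1 (s_1 leaves); pivot element 2.
Divide row 1 by 2; eliminate column r from the other rows.
Second iteration: most negative Z-row entry is -6 in column q, so q enters.
Ratio test on column q — row 1: entry 0 ≤ 0; row 2: 3/3 = 1; row 3: entry 0 ≤ 0; row 4: 14/1 = 14. Minimum is 1 at row 2 (s_2 leaves); pivot element 3.
Divide row 2 by 3; eliminate column q from the other rows.
After both pivots, the entry at constraint row 1, column s_2 is 0.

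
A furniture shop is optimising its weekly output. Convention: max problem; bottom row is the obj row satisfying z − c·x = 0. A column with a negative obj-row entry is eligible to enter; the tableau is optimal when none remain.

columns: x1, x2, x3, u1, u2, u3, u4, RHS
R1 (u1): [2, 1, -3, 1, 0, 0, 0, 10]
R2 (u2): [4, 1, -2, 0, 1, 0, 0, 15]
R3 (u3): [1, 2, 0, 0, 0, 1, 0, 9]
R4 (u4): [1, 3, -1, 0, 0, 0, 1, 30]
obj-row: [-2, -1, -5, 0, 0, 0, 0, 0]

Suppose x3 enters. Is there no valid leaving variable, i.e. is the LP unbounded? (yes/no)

Every constraint-row entry in column x3 is ≤ 0, so increasing x3 is unbounded.

yes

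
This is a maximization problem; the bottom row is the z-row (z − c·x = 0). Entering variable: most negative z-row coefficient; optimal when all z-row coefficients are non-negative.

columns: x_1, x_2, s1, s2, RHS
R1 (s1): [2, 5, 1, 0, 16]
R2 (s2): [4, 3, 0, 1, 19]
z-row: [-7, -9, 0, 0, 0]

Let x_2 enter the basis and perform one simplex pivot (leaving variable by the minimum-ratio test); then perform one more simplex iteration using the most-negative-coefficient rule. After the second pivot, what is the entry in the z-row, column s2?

Ratio test on column x_2 — row 1: 16/5 = 16/5; row 2: 19/3 = 19/3. Minimum is 16/5 at row 1 (s1 leaves); pivot element 5.
Divide row 1 by 5; eliminate column x_2 from the other rows.
Second iteration: most negative z-row entry is -17/5 in column x_1, so x_1 enters.
Ratio test on column x_1 — row 1: (16/5)/(2/5) = 8; row 2: (47/5)/(14/5) = 47/14. Minimum is 47/14 at row 2 (s2 leaves); pivot element 14/5.
Divide row 2 by 14/5; eliminate column x_1 from the other rows.
After both pivots, the entry at the z-row, column s2 is 17/14.

17/14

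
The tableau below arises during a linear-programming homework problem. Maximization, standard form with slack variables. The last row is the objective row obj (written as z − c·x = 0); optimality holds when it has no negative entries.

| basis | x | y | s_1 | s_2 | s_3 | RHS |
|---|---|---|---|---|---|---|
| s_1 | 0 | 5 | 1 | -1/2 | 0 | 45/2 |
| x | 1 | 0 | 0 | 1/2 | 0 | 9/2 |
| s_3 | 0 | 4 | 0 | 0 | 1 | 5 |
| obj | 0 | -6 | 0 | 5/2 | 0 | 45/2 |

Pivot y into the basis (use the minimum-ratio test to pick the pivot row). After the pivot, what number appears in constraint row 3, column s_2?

0

Ratio test on column y — row 1: (45/2)/5 = 9/2; row 2: entry 0 ≤ 0; row 3: 5/4 = 5/4. Minimum is 5/4 at row 3 (s_3 leaves); pivot element 4.
Divide row 3 by 4; eliminate column y from the other rows.
In the new row 3, the s_2 entry is the old entry divided by the pivot: 0/4 = 0.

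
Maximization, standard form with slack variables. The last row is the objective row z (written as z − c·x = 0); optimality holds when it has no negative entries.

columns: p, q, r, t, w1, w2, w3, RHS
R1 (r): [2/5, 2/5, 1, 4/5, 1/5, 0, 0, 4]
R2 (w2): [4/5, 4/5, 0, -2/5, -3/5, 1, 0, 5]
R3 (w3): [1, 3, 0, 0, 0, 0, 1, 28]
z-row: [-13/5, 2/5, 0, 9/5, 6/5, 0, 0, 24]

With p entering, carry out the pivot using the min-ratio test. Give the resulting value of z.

161/4

Ratio test on column p — row 1: 4/(2/5) = 10; row 2: 5/(4/5) = 25/4; row 3: 28/1 = 28. Minimum is 25/4 at row 2 (w2 leaves); pivot element 4/5.
Pivot on row 2; the z-row RHS becomes 24 − (-13/5)·(25/4) = 161/4.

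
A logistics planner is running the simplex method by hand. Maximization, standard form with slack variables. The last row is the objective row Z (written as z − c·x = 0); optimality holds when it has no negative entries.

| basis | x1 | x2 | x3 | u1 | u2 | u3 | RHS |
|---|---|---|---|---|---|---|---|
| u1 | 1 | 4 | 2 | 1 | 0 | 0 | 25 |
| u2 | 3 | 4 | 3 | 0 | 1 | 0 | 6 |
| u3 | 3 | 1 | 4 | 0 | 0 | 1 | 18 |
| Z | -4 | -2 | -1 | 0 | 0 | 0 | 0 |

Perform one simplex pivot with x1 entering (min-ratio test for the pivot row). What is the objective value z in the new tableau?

8

Ratio test on column x1 — row 1: 25/1 = 25; row 2: 6/3 = 2; row 3: 18/3 = 6. Minimum is 2 at row 2 (u2 leaves); pivot element 3.
Pivot on row 2; the Z-row RHS becomes 0 − (-4)·2 = 8.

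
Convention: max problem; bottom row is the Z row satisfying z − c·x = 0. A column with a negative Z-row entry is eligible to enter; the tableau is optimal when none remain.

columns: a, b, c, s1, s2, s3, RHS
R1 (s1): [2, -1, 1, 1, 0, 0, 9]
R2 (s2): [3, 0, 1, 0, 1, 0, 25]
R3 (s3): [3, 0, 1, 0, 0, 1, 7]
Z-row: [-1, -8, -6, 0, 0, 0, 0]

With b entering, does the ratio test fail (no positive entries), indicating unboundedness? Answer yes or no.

Every constraint-row entry in column b is ≤ 0, so increasing b is unbounded.

yes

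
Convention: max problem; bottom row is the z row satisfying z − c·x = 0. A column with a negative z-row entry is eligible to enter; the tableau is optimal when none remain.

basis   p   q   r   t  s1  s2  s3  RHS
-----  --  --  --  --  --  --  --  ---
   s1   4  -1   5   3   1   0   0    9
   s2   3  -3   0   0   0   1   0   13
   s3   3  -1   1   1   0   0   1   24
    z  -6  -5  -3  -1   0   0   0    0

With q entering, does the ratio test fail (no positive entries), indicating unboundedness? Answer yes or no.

yes

Every constraint-row entry in column q is ≤ 0, so increasing q is unbounded.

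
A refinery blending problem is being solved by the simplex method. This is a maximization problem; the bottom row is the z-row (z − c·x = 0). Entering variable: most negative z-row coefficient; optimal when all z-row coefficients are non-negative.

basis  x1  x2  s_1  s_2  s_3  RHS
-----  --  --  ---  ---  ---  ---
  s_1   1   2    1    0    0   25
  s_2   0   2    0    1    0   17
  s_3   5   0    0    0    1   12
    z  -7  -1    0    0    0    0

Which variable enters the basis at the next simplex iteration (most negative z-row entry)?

x1

Negative z-row entries: x1: -7, x2: -1.
The most negative is -7 in column x1, so x1 enters.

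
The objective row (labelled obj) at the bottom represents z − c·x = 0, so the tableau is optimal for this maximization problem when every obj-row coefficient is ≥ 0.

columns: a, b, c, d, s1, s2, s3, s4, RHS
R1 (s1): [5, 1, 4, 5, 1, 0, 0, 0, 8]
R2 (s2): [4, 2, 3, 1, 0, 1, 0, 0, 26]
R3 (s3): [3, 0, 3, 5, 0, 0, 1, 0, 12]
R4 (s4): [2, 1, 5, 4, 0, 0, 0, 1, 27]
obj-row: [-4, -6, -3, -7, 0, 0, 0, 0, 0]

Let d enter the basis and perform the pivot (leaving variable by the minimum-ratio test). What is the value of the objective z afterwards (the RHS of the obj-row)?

56/5

Ratio test on column d — row 1: 8/5 = 8/5; row 2: 26/1 = 26; row 3: 12/5 = 12/5; row 4: 27/4 = 27/4. Minimum is 8/5 at row 1 (s1 leaves); pivot element 5.
Pivot on row 1; the obj-row RHS becomes 0 − (-7)·(8/5) = 56/5.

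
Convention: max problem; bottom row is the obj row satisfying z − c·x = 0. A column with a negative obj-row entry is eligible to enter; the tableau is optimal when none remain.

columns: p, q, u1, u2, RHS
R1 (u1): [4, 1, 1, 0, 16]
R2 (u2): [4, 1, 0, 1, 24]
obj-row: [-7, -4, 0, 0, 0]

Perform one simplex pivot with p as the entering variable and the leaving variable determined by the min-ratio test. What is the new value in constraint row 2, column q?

0

Ratio test on column p — row 1: 16/4 = 4; row 2: 24/4 = 6. Minimum is 4 at row 1 (u1 leaves); pivot element 4.
Divide row 1 by 4; eliminate column p from the other rows.
Row 2 update in column q: 1 − 4·(1/4) = 0.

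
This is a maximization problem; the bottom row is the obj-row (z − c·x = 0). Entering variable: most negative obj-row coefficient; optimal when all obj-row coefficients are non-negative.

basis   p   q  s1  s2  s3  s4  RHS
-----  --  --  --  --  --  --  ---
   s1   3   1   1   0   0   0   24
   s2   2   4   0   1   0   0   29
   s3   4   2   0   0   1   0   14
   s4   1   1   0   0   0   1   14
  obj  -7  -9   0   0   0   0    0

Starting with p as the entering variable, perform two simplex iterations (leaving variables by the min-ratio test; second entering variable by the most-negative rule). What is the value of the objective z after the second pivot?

63

Ratio test on column p — row 1: 24/3 = 8; row 2: 29/2 = 29/2; row 3: 14/4 = 7/2; row 4: 14/1 = 14. Minimum is 7/2 at row 3 (s3 leaves); pivot element 4.
Pivot on row 3; the obj-row RHS becomes 0 − (-7)·(7/2) = 49/2.
Next entering variable (most negative obj-row entry -11/2): q.
Ratio test on column q — row 1: entry -1/2 ≤ 0; row 2: 22/3 = 22/3; row 3: (7/2)/(1/2) = 7; row 4: (21/2)/(1/2) = 21. Minimum is 7 at row 3 (p leaves); pivot element 1/2.
After the second pivot the obj-row RHS is 49/2 − (-11/2)·7 = 63.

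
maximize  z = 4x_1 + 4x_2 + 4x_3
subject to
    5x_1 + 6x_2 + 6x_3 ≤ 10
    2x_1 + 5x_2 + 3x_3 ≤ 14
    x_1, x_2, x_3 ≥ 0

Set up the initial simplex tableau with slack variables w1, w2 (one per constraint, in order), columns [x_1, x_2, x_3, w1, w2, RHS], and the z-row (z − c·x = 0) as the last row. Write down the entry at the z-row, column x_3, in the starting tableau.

-4

The z-row carries the negated objective coefficients: the x_3 entry is -4.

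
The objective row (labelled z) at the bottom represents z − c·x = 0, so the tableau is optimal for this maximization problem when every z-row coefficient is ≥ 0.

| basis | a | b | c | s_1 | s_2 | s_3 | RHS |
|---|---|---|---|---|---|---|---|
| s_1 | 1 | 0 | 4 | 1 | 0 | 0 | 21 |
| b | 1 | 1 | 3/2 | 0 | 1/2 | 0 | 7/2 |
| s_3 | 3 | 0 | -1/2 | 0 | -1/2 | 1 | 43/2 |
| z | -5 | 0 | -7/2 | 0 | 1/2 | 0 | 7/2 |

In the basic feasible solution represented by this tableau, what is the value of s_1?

s_1 is basic (row 1); its value is the RHS of that row, 21.

21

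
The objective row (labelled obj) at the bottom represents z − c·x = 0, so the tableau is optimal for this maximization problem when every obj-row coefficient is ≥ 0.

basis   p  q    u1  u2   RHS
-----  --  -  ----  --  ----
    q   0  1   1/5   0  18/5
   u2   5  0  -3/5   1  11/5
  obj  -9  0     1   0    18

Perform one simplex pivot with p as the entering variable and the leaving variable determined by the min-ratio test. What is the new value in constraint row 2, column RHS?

11/25

Ratio test on column p — row 1: entry 0 ≤ 0; row 2: (11/5)/5 = 11/25. Minimum is 11/25 at row 2 (u2 leaves); pivot element 5.
Divide row 2 by 5; eliminate column p from the other rows.
In the new row 2, the RHS entry is the old entry divided by the pivot: (11/5)/5 = 11/25.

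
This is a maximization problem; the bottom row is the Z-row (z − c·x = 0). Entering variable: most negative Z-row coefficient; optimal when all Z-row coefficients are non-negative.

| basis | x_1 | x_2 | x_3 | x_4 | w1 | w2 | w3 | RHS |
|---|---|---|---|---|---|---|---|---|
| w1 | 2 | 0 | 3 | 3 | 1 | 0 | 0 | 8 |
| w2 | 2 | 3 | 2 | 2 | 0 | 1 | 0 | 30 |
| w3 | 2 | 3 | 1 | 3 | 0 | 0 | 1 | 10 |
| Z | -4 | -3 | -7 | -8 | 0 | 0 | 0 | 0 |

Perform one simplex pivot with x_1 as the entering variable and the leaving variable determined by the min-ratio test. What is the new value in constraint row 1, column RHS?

Ratio test on column x_1 — row 1: 8/2 = 4; row 2: 30/2 = 15; row 3: 10/2 = 5. Minimum is 4 at row 1 (w1 leaves); pivot element 2.
Divide row 1 by 2; eliminate column x_1 from the other rows.
In the new row 1, the RHS entry is the old entry divided by the pivot: 8/2 = 4.

4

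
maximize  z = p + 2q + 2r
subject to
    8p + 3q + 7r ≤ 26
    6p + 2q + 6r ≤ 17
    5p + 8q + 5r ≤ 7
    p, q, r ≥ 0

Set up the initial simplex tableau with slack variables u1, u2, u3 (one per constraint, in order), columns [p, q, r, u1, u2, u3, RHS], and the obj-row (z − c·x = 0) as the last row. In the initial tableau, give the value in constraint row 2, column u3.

Slack u3 belongs to constraint 3; its column is the unit vector e_3, so the entry in row 2 is 0.

0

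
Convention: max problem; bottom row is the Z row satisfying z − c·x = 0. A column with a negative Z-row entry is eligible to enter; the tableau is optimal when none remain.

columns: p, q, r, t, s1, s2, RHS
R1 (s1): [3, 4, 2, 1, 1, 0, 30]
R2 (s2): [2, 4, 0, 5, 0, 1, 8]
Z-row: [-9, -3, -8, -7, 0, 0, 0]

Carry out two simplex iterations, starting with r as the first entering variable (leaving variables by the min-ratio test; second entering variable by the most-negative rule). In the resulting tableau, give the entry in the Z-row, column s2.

3/5

Ratio test on column r — row 1: 30/2 = 15; row 2: entry 0 ≤ 0. Minimum is 15 at row 1 (s1 leaves); pivot element 2.
Divide row 1 by 2; eliminate column r from the other rows.
Second iteration: most negative Z-row entry is -3 in column t, so t enters.
Ratio test on column t — row 1: 15/(1/2) = 30; row 2: 8/5 = 8/5. Minimum is 8/5 at row 2 (s2 leaves); pivot element 5.
Divide row 2 by 5; eliminate column t from the other rows.
After both pivots, the entry at the Z-row, column s2 is 3/5.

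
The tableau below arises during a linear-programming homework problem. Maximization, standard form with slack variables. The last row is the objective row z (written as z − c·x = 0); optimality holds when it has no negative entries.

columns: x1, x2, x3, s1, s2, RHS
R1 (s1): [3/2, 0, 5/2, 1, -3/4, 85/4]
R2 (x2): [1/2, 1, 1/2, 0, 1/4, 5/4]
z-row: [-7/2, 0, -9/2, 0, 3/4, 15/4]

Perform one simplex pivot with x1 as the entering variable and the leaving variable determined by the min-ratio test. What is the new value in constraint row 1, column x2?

Ratio test on column x1 — row 1: (85/4)/(3/2) = 85/6; row 2: (5/4)/(1/2) = 5/2. Minimum is 5/2 at row 2 (x2 leaves); pivot element 1/2.
Divide row 2 by 1/2; eliminate column x1 from the other rows.
Row 1 update in column x2: 0 − (3/2)·2 = -3.

-3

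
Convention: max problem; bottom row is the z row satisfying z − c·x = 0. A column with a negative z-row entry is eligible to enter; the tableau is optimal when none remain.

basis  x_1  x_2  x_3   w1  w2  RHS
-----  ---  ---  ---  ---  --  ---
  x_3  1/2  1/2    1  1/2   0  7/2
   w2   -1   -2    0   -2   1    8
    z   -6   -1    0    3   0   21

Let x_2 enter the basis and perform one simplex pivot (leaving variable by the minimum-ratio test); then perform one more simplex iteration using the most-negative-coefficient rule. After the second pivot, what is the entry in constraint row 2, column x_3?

2

Ratio test on column x_2 — row 1: (7/2)/(1/2) = 7; row 2: entry -2 ≤ 0. Minimum is 7 at row 1 (x_3 leaves); pivot element 1/2.
Divide row 1 by 1/2; eliminate column x_2 from the other rows.
Second iteration: most negative z-row entry is -5 in column x_1, so x_1 enters.
Ratio test on column x_1 — row 1: 7/1 = 7; row 2: 22/1 = 22. Minimum is 7 at row 1 (x_2 leaves); pivot element 1.
Divide row 1 by 1; eliminate column x_1 from the other rows.
After both pivots, the entry at constraint row 2, column x_3 is 2.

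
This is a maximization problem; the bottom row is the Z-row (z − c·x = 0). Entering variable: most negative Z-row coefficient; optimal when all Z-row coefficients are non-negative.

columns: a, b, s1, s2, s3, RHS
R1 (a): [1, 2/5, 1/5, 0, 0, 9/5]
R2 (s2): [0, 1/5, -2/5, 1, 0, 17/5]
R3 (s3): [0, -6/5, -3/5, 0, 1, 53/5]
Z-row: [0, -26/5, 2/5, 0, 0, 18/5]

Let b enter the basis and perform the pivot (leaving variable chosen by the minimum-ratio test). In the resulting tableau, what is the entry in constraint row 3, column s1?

Ratio test on column b — row 1: (9/5)/(2/5) = 9/2; row 2: (17/5)/(1/5) = 17; row 3: entry -6/5 ≤ 0. Minimum is 9/2 at row 1 (a leaves); pivot element 2/5.
Divide row 1 by 2/5; eliminate column b from the other rows.
Row 3 update in column s1: -3/5 − (-6/5)·(1/2) = 0.

0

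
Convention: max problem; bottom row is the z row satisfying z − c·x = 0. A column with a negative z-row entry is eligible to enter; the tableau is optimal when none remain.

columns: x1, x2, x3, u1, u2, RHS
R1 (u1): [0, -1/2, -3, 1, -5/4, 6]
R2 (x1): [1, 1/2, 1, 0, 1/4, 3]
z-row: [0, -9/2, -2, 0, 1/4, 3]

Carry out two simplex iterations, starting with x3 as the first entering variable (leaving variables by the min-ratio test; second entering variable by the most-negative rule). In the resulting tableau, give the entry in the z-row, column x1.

9

Ratio test on column x3 — row 1: entry -3 ≤ 0; row 2: 3/1 = 3. Minimum is 3 at row 2 (x1 leaves); pivot element 1.
Divide row 2 by 1; eliminate column x3 from the other rows.
Second iteration: most negative z-row entry is -7/2 in column x2, so x2 enters.
Ratio test on column x2 — row 1: 15/1 = 15; row 2: 3/(1/2) = 6. Minimum is 6 at row 2 (x3 leaves); pivot element 1/2.
Divide row 2 by 1/2; eliminate column x2 from the other rows.
After both pivots, the entry at the z-row, column x1 is 9.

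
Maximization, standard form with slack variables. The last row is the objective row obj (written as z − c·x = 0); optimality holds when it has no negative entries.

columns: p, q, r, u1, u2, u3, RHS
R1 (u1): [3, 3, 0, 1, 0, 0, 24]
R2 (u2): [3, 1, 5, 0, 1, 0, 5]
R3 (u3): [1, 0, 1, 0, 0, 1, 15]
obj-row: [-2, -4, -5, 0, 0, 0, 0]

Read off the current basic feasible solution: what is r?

r is not in the basis, so in the current basic feasible solution r = 0.

0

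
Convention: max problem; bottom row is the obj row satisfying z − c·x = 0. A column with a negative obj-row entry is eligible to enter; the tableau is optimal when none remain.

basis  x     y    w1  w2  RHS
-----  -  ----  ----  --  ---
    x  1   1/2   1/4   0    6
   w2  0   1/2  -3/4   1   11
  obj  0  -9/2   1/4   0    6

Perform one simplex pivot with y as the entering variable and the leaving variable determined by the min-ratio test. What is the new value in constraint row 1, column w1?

Ratio test on column y — row 1: 6/(1/2) = 12; row 2: 11/(1/2) = 22. Minimum is 12 at row 1 (x leaves); pivot element 1/2.
Divide row 1 by 1/2; eliminate column y from the other rows.
In the new row 1, the w1 entry is the old entry divided by the pivot: (1/4)/(1/2) = 1/2.

1/2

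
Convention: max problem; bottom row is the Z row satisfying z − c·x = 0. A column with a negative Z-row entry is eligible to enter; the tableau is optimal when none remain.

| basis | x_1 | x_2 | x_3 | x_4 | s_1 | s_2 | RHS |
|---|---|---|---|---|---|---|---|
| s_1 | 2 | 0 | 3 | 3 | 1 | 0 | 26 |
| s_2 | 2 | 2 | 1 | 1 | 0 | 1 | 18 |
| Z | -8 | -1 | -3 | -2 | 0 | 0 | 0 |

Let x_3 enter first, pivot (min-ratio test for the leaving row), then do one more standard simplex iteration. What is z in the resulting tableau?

68

Ratio test on column x_3 — row 1: 26/3 = 26/3; row 2: 18/1 = 18. Minimum is 26/3 at row 1 (s_1 leaves); pivot element 3.
Pivot on row 1; the Z-row RHS becomes 0 − (-3)·(26/3) = 26.
Next entering variable (most negative Z-row entry -6): x_1.
Ratio test on column x_1 — row 1: (26/3)/(2/3) = 13; row 2: (28/3)/(4/3) = 7. Minimum is 7 at row 2 (s_2 leaves); pivot element 4/3.
After the second pivot the Z-row RHS is 26 − (-6)·7 = 68.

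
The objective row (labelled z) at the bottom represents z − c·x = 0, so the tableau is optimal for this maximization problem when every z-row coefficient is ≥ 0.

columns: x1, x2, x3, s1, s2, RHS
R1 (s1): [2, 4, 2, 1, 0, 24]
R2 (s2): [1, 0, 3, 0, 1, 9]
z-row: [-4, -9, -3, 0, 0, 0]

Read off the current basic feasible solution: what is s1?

24

s1 is basic (row 1); its value is the RHS of that row, 24.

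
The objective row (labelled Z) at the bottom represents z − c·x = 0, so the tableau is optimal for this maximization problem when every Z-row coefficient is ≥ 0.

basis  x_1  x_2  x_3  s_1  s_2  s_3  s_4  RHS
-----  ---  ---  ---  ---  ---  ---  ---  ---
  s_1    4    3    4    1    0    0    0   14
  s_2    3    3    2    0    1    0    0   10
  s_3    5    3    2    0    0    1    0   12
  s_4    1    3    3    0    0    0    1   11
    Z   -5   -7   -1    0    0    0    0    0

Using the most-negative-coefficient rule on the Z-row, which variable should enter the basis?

Negative Z-row entries: x_1: -5, x_2: -7, x_3: -1.
The most negative is -7 in column x_2, so x_2 enters.

x_2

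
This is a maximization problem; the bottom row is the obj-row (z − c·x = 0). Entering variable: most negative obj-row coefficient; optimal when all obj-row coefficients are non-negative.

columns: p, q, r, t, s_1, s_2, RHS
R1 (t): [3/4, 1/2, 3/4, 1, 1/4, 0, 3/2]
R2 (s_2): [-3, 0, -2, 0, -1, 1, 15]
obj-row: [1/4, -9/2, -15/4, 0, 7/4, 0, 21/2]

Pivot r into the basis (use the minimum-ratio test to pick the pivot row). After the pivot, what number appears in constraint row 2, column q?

4/3

Ratio test on column r — row 1: (3/2)/(3/4) = 2; row 2: entry -2 ≤ 0. Minimum is 2 at row 1 (t leaves); pivot element 3/4.
Divide row 1 by 3/4; eliminate column r from the other rows.
Row 2 update in column q: 0 − (-2)·(2/3) = 4/3.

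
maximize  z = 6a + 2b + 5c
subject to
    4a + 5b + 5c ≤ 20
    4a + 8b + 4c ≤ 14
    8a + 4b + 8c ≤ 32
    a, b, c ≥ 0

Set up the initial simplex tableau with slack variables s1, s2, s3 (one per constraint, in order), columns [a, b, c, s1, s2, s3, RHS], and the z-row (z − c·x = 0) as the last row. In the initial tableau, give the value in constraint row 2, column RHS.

14

The RHS of constraint 2 is b_2 = 14.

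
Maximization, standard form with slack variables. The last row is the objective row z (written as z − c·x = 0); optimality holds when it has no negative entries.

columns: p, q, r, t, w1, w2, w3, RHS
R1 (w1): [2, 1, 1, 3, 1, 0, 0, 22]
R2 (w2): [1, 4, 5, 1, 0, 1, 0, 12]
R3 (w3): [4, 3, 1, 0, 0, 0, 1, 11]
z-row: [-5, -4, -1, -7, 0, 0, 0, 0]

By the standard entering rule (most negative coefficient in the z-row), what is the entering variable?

Negative z-row entries: p: -5, q: -4, r: -1, t: -7.
The most negative is -7 in column t, so t enters.

t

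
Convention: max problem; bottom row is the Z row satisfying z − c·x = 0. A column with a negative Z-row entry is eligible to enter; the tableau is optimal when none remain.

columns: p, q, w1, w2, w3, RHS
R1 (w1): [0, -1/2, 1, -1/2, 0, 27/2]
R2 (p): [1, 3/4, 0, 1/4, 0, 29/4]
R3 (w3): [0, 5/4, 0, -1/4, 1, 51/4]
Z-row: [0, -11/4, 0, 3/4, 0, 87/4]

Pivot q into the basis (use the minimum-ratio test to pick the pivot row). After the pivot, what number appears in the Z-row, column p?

11/3

Ratio test on column q — row 1: entry -1/2 ≤ 0; row 2: (29/4)/(3/4) = 29/3; row 3: (51/4)/(5/4) = 51/5. Minimum is 29/3 at row 2 (p leaves); pivot element 3/4.
Divide row 2 by 3/4; eliminate column q from the other rows.
Z-row update in column p: 0 − (-11/4)·(4/3) = 11/3.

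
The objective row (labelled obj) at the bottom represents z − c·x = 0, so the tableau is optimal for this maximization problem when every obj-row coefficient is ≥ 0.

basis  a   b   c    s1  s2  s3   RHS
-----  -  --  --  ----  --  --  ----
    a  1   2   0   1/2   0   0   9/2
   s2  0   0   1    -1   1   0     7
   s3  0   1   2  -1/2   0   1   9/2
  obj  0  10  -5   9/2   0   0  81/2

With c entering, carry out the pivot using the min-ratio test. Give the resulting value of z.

Ratio test on column c — row 1: entry 0 ≤ 0; row 2: 7/1 = 7; row 3: (9/2)/2 = 9/4. Minimum is 9/4 at row 3 (s3 leaves); pivot element 2.
Pivot on row 3; the obj-row RHS becomes 81/2 − (-5)·(9/4) = 207/4.

207/4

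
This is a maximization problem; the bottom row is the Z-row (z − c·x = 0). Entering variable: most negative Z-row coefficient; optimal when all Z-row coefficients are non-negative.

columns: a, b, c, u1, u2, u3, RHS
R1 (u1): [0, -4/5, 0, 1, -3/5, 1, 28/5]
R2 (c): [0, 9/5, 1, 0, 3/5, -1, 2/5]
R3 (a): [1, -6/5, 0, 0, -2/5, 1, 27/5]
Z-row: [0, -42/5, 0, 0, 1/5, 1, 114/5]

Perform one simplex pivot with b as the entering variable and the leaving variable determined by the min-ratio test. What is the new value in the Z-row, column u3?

-11/3

Ratio test on column b — row 1: entry -4/5 ≤ 0; row 2: (2/5)/(9/5) = 2/9; row 3: entry -6/5 ≤ 0. Minimum is 2/9 at row 2 (c leaves); pivot element 9/5.
Divide row 2 by 9/5; eliminate column b from the other rows.
Z-row update in column u3: 1 − (-42/5)·(-5/9) = -11/3.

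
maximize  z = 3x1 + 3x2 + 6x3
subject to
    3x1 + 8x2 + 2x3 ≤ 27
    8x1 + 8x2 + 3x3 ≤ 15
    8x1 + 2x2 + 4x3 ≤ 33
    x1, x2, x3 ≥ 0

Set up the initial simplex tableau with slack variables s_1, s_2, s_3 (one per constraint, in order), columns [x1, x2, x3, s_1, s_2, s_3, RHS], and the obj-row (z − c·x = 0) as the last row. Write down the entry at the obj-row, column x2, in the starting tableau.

The obj-row carries the negated objective coefficients: the x2 entry is -3.

-3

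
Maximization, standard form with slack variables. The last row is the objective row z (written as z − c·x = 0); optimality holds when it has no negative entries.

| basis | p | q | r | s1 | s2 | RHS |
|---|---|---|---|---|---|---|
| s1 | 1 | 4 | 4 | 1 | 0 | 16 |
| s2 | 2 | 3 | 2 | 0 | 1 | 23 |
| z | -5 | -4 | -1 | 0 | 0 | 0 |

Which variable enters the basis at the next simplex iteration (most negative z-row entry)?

p

Negative z-row entries: p: -5, q: -4, r: -1.
The most negative is -5 in column p, so p enters.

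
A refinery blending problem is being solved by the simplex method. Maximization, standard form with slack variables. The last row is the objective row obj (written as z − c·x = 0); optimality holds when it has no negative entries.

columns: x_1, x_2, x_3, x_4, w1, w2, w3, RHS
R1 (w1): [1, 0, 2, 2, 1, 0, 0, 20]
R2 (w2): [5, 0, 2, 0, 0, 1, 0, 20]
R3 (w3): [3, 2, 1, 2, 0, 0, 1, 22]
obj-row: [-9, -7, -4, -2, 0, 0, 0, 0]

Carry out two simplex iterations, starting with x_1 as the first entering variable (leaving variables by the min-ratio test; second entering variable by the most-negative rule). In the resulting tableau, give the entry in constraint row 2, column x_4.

Ratio test on column x_1 — row 1: 20/1 = 20; row 2: 20/5 = 4; row 3: 22/3 = 22/3. Minimum is 4 at row 2 (w2 leaves); pivot element 5.
Divide row 2 by 5; eliminate column x_1 from the other rows.
Second iteration: most negative obj-row entry is -7 in column x_2, so x_2 enters.
Ratio test on column x_2 — row 1: entry 0 ≤ 0; row 2: entry 0 ≤ 0; row 3: 10/2 = 5. Minimum is 5 at row 3 (w3 leaves); pivot element 2.
Divide row 3 by 2; eliminate column x_2 from the other rows.
After both pivots, the entry at constraint row 2, column x_4 is 0.

0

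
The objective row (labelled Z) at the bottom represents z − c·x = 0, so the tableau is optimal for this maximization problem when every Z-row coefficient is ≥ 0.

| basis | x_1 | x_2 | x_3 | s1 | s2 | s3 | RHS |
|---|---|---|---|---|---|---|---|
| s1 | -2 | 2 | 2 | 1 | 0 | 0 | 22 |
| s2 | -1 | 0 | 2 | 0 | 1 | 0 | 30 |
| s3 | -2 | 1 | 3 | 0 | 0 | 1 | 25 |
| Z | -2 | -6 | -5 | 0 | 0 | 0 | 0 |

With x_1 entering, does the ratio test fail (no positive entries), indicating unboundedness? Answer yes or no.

yes

Every constraint-row entry in column x_1 is ≤ 0, so increasing x_1 is unbounded.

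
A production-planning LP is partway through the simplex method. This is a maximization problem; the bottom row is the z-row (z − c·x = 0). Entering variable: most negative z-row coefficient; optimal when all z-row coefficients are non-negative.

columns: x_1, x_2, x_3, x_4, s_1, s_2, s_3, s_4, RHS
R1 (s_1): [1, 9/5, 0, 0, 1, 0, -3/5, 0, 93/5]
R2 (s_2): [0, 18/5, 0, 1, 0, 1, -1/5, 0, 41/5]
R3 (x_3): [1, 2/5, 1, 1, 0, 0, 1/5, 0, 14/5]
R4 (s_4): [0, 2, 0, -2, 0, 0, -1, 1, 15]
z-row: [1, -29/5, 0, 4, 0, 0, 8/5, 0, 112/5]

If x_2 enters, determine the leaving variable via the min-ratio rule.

s_2

Column x_2 entries and ratios — s_1: (93/5)/(9/5) = 31/3; s_2: (41/5)/(18/5) = 41/18; x_3: (14/5)/(2/5) = 7; s_4: 15/2 = 15/2.
Smallest ratio is 41/18 in the row of s_2, so s_2 leaves.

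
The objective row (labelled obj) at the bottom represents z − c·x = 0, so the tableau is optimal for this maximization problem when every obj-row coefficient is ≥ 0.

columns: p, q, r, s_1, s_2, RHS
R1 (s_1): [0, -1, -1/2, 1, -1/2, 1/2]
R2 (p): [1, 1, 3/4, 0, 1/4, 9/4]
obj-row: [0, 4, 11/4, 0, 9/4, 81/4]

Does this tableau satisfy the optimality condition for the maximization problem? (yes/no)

yes

Every obj-row coefficient is ≥ 0, so the tableau is optimal.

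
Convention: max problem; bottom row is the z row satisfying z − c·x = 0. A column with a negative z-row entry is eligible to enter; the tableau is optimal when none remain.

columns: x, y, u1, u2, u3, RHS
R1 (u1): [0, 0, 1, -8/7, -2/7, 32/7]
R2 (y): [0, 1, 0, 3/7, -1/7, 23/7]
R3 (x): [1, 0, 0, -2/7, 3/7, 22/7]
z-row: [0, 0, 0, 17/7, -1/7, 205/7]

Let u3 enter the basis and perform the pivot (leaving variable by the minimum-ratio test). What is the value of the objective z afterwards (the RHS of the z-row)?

91/3

Ratio test on column u3 — row 1: entry -2/7 ≤ 0; row 2: entry -1/7 ≤ 0; row 3: (22/7)/(3/7) = 22/3. Minimum is 22/3 at row 3 (x leaves); pivot element 3/7.
Pivot on row 3; the z-row RHS becomes 205/7 − (-1/7)·(22/3) = 91/3.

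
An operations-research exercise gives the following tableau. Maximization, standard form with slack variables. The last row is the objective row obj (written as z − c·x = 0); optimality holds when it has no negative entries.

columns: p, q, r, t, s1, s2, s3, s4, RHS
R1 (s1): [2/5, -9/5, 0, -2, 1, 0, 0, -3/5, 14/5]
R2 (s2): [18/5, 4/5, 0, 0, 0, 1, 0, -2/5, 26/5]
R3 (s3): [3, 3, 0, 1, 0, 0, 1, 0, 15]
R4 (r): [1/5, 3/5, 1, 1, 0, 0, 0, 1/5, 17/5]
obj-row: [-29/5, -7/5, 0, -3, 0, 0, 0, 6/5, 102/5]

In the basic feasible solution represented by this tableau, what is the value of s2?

s2 is basic (row 2); its value is the RHS of that row, 26/5.

26/5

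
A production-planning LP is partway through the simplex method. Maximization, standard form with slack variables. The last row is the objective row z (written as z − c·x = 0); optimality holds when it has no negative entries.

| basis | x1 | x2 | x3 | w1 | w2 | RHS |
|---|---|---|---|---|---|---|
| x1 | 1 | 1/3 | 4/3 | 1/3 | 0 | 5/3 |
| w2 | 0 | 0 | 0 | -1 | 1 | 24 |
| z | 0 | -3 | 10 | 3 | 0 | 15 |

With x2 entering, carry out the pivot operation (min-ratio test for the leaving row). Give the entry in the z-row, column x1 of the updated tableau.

Ratio test on column x2 — row 1: (5/3)/(1/3) = 5; row 2: entry 0 ≤ 0. Minimum is 5 at row 1 (x1 leaves); pivot element 1/3.
Divide row 1 by 1/3; eliminate column x2 from the other rows.
z-row update in column x1: 0 − (-3)·3 = 9.

9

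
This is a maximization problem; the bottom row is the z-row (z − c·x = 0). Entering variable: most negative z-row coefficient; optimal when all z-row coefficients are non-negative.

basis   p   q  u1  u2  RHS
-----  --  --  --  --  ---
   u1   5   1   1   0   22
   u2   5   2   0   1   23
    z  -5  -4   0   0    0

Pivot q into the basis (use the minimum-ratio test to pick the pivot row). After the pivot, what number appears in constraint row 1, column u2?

Ratio test on column q — row 1: 22/1 = 22; row 2: 23/2 = 23/2. Minimum is 23/2 at row 2 (u2 leaves); pivot element 2.
Divide row 2 by 2; eliminate column q from the other rows.
Row 1 update in column u2: 0 − 1·(1/2) = -1/2.

-1/2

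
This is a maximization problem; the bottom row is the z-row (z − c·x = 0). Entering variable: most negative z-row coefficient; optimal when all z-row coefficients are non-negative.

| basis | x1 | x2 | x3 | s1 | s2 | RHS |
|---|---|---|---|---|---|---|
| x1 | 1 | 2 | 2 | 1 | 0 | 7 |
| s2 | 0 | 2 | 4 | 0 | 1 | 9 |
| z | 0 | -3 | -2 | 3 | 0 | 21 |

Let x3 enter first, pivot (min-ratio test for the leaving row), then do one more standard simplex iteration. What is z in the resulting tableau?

61/2

Ratio test on column x3 — row 1: 7/2 = 7/2; row 2: 9/4 = 9/4. Minimum is 9/4 at row 2 (s2 leaves); pivot element 4.
Pivot on row 2; the z-row RHS becomes 21 − (-2)·(9/4) = 51/2.
Next entering variable (most negative z-row entry -2): x2.
Ratio test on column x2 — row 1: (5/2)/1 = 5/2; row 2: (9/4)/(1/2) = 9/2. Minimum is 5/2 at row 1 (x1 leaves); pivot element 1.
After the second pivot the z-row RHS is 51/2 − (-2)·(5/2) = 61/2.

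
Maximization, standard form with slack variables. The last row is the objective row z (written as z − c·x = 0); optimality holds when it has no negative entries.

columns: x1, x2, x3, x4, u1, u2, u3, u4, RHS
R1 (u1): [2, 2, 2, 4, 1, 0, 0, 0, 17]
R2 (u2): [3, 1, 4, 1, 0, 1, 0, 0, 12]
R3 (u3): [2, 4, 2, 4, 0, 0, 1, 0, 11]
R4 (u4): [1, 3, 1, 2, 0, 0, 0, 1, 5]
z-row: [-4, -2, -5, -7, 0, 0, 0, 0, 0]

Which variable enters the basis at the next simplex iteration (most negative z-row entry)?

x4

Negative z-row entries: x1: -4, x2: -2, x3: -5, x4: -7.
The most negative is -7 in column x4, so x4 enters.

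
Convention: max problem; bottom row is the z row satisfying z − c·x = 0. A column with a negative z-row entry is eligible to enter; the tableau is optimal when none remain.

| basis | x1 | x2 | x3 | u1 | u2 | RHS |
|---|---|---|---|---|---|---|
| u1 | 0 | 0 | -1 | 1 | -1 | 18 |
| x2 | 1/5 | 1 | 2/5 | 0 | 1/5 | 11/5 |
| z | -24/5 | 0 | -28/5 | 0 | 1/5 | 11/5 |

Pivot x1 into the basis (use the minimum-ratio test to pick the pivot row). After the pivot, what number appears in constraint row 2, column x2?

5

Ratio test on column x1 — row 1: entry 0 ≤ 0; row 2: (11/5)/(1/5) = 11. Minimum is 11 at row 2 (x2 leaves); pivot element 1/5.
Divide row 2 by 1/5; eliminate column x1 from the other rows.
In the new row 2, the x2 entry is the old entry divided by the pivot: 1/(1/5) = 5.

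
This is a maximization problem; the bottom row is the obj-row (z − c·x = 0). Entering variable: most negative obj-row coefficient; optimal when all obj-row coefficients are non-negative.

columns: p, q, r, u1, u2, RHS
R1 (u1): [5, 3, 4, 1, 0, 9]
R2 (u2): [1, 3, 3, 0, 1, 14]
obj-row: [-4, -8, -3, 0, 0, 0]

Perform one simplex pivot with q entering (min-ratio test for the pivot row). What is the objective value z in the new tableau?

24

Ratio test on column q — row 1: 9/3 = 3; row 2: 14/3 = 14/3. Minimum is 3 at row 1 (u1 leaves); pivot element 3.
Pivot on row 1; the obj-row RHS becomes 0 − (-8)·3 = 24.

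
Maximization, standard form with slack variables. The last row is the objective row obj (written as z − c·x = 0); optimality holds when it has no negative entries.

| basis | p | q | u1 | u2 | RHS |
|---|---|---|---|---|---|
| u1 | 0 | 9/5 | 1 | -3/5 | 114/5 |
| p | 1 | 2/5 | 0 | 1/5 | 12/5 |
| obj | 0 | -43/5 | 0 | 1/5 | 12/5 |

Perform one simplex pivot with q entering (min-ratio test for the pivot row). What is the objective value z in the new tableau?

54

Ratio test on column q — row 1: (114/5)/(9/5) = 38/3; row 2: (12/5)/(2/5) = 6. Minimum is 6 at row 2 (p leaves); pivot element 2/5.
Pivot on row 2; the obj-row RHS becomes 12/5 − (-43/5)·6 = 54.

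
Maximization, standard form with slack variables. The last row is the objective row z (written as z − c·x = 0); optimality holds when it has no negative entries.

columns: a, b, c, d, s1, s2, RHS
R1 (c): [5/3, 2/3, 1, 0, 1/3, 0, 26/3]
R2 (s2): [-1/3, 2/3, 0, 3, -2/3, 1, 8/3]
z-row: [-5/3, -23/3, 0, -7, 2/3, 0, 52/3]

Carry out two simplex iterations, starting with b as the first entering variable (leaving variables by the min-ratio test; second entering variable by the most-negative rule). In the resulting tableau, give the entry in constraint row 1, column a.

2

Ratio test on column b — row 1: (26/3)/(2/3) = 13; row 2: (8/3)/(2/3) = 4. Minimum is 4 at row 2 (s2 leaves); pivot element 2/3.
Divide row 2 by 2/3; eliminate column b from the other rows.
Second iteration: most negative z-row entry is -7 in column s1, so s1 enters.
Ratio test on column s1 — row 1: 6/1 = 6; row 2: entry -1 ≤ 0. Minimum is 6 at row 1 (c leaves); pivot element 1.
Divide row 1 by 1; eliminate column s1 from the other rows.
After both pivots, the entry at constraint row 1, column a is 2.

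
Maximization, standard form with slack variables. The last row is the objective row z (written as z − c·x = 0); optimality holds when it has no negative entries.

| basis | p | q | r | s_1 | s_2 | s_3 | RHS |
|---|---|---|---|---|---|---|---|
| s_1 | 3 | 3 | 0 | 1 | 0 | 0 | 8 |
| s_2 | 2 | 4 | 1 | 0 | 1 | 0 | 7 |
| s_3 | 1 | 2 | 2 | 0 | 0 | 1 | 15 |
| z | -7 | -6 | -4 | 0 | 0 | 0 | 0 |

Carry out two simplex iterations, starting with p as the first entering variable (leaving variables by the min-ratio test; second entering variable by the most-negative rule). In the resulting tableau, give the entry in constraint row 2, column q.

Ratio test on column p — row 1: 8/3 = 8/3; row 2: 7/2 = 7/2; row 3: 15/1 = 15. Minimum is 8/3 at row 1 (s_1 leaves); pivot element 3.
Divide row 1 by 3; eliminate column p from the other rows.
Second iteration: most negative z-row entry is -4 in column r, so r enters.
Ratio test on column r — row 1: entry 0 ≤ 0; row 2: (5/3)/1 = 5/3; row 3: (37/3)/2 = 37/6. Minimum is 5/3 at row 2 (s_2 leaves); pivot element 1.
Divide row 2 by 1; eliminate column r from the other rows.
After both pivots, the entry at constraint row 2, column q is 2.

2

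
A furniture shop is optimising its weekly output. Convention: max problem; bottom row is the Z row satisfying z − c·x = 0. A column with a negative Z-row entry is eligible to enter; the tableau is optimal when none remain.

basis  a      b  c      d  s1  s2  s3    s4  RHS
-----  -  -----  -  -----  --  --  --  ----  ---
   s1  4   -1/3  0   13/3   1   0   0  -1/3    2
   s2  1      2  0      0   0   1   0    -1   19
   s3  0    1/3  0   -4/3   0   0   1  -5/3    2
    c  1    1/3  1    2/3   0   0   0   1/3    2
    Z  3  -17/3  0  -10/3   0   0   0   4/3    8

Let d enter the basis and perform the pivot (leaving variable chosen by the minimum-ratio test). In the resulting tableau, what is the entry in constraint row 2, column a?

Ratio test on column d — row 1: 2/(13/3) = 6/13; row 2: entry 0 ≤ 0; row 3: entry -4/3 ≤ 0; row 4: 2/(2/3) = 3. Minimum is 6/13 at row 1 (s1 leaves); pivot element 13/3.
Divide row 1 by 13/3; eliminate column d from the other rows.
Row 2 update in column a: 1 − 0·(12/13) = 1.

1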